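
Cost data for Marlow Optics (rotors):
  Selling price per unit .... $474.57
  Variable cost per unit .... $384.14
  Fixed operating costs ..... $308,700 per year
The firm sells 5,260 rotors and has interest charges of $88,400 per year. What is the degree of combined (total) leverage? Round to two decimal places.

Total contribution margin = 5,260 × $90.43 = $475,661.80.
Operating income = contribution − fixed costs = $475,661.80 − $308,700 = $166,961.80. Interest = $88,400.00, so EBIT − I = $78,561.80.
DCL = contribution ÷ (EBIT − I) = $475,661.80 ÷ $78,561.80 = 6.0546.

6.05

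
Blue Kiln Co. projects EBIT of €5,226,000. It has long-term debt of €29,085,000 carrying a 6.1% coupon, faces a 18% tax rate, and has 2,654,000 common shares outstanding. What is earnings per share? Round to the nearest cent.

€1.07

Pre-tax income = €5,226,000 − €1,774,185.00 = €3,451,815.00.
Net income = €3,451,815.00 × (1 − 0.18) = €2,830,488.30.
Per share: €2,830,488.30 / 2,654,000 shares = €1.07.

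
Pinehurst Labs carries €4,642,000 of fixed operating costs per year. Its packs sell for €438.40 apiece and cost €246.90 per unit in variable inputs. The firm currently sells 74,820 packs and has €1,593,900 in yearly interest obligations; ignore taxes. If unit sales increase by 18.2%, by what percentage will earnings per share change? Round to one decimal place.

Contribution at this volume is 74,820 × €191.50 = €14,328,030.00.
Operating income = contribution − fixed costs = €14,328,030.00 − €4,642,000 = €9,686,030.00.
Interest = €1,593,900.00, so EBIT − I = €8,092,130.00.
Degree of combined leverage = contribution ÷ (EBIT − I) = €14,328,030.00 ÷ €8,092,130.00 = 1.7706.
%ΔEPS = DCL × %ΔSales = 1.7706 × +18.2% = +32.2%.

+32.2%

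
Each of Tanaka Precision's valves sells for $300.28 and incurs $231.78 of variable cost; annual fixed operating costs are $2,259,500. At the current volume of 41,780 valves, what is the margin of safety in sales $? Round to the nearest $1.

Each unit contributes $300.28 − $231.78 = $68.50. Break-even units = $2,259,500 ÷ $68.50 = 32,985.40; break-even revenue = 32,985.40 × $300.28 = $9,904,856.35.
Current sales = 41,780 × $300.28 = $12,545,698.40.
Margin of safety = $12,545,698.40 − $9,904,856.35 = $2,640,842.

$2,640,842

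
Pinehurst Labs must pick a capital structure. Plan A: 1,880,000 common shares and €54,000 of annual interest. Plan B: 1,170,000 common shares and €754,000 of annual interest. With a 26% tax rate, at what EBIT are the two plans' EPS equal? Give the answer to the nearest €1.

Set EPS_A = EPS_B: (EBIT − €54,000)(1 − 0.26) ÷ 1,880,000 = (EBIT − €754,000)(1 − 0.26) ÷ 1,170,000.
Cancelling (1 − t) and cross-multiplying: 1,170,000·(EBIT − 54,000) = 1,880,000·(EBIT − 754,000).
EBIT × (1,880,000 − 1,170,000) = 754,000 × 1,880,000 − 54,000 × 1,170,000 = 1,354,340,000,000, so EBIT = 1,354,340,000,000 ÷ 710,000 = 1,907,521.13.

€1,907,521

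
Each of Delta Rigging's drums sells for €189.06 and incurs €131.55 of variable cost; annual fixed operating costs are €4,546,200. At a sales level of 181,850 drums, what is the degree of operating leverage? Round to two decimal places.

1.77

Total contribution margin = 181,850 × €57.51 = €10,458,193.50.
EBIT = €10,458,193.50 − €4,546,200 = €5,911,993.50.
DOL = contribution ÷ EBIT = €10,458,193.50 ÷ €5,911,993.50 = 1.7690.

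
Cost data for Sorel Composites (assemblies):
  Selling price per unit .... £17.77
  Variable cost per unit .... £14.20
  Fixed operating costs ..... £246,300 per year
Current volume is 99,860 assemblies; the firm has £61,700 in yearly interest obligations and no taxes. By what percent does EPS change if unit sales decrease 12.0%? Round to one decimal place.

-88.2%

At 99,860 units, contribution = 99,860 × £3.57 = £356,500.20.
Operating income = contribution − fixed costs = £356,500.20 − £246,300 = £110,200.20.
After interest of £61,700.00, pre-tax earnings = £48,500.20.
Degree of combined leverage = contribution ÷ (EBIT − I) = £356,500.20 ÷ £48,500.20 = 7.3505.
EPS therefore changes by 7.3505 × (-12.0%) = -88.2%.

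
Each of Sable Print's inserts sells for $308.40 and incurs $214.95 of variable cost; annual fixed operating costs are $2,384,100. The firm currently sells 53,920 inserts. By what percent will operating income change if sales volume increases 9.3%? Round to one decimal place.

+17.7%

At 53,920 units, contribution = 53,920 × $93.45 = $5,038,824.00.
EBIT = $5,038,824.00 − $2,384,100 = $2,654,724.00.
DOL = contribution ÷ EBIT = $5,038,824.00 ÷ $2,654,724.00 = 1.8981.
So EBIT moves 1.8981 × (+9.3%) = +17.7%.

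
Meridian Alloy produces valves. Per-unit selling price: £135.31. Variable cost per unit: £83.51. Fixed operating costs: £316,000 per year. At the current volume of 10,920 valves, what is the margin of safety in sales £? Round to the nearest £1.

Each unit contributes £135.31 − £83.51 = £51.80. Break-even units = £316,000 ÷ £51.80 = 6,100.39; break-even revenue = 6,100.39 × £135.31 = £825,443.24.
Actual sales revenue = 10,920 × £135.31 = £1,477,585.20.
Margin of safety = £1,477,585.20 − £825,443.24 = £652,142.

£652,142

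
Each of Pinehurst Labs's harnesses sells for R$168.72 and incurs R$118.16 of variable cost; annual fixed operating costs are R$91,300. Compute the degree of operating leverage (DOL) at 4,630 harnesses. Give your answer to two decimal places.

1.64

Total contribution margin = 4,630 × R$50.56 = R$234,092.80.
EBIT = R$234,092.80 − R$91,300 = R$142,792.80.
So DOL = total CM / EBIT = R$234,092.80 / R$142,792.80 = 1.6394.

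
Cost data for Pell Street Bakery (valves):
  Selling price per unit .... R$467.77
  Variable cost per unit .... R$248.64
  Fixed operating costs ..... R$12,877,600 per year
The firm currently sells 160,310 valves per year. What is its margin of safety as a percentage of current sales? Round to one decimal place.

Each unit contributes R$467.77 − R$248.64 = R$219.13. Break-even units = R$12,877,600 ÷ R$219.13 = 58,766.94; break-even revenue = 58,766.94 × R$467.77 = R$27,489,412.46.
Actual sales revenue = 160,310 × R$467.77 = R$74,988,208.70.
Margin of safety = (R$74,988,208.70 − R$27,489,412.46) ÷ R$74,988,208.70 = 63.3%.

63.3%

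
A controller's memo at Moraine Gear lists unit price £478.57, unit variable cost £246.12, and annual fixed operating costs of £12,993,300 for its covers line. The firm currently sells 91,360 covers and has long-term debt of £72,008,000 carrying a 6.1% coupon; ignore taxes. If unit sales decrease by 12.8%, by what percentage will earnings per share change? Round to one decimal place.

-70.6%

Contribution at this volume is 91,360 × £232.45 = £21,236,632.00.
EBIT = £21,236,632.00 − £12,993,300 = £8,243,332.00.
After interest of £4,392,488.00, pre-tax earnings = £3,850,844.00.
Degree of combined leverage = contribution ÷ (EBIT − I) = £21,236,632.00 ÷ £3,850,844.00 = 5.5148.
%ΔEPS = DCL × %ΔSales = 5.5148 × -12.8% = -70.6%.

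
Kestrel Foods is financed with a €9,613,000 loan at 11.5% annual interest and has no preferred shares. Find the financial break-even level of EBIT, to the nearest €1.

Annual interest = 11.5% × €9,613,000 = €1,105,495.00.
With no preferred dividends, EPS = 0 when EBIT exactly covers interest, so the financial break-even EBIT is €1,105,495.00.

€1,105,495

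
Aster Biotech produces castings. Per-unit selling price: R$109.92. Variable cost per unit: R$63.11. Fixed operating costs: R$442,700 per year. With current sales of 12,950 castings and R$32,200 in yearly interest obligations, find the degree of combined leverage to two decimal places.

4.62

Contribution at this volume is 12,950 × R$46.81 = R$606,189.50.
Subtracting fixed costs: EBIT = R$606,189.50 − R$442,700 = R$163,489.50. Interest = R$32,200.00.
DOL = R$606,189.50 ÷ R$163,489.50 = 3.7078; DFL = R$163,489.50 ÷ R$131,289.50 = 1.2453.
DCL = DOL × DFL = 3.7078 × 1.2453 = 4.6173.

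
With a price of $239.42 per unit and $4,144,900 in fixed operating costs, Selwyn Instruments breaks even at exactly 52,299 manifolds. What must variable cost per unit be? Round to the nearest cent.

At break-even, FC = Q × (P − VC), so P − VC = $4,144,900 ÷ 52,299 = $79.2539.
Variable cost per unit = $239.42 − $79.2539 = $160.17.

$160.17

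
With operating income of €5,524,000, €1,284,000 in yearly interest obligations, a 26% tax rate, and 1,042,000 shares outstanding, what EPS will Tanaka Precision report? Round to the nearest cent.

Pre-tax income = €5,524,000 − €1,284,000.00 = €4,240,000.00.
Net income = €4,240,000.00 × (1 − 0.26) = €3,137,600.00.
Per share: €3,137,600.00 / 1,042,000 shares = €3.01.

€3.01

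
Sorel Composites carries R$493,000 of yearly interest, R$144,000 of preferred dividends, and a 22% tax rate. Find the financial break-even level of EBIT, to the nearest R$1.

Grossing the preferred dividend up to pre-tax terms: R$144,000 / (1 − 0.22) = R$184,615.38.
EPS = 0 when EBIT covers interest plus the pre-tax preferred burden: R$493,000 + R$184,615.38 = R$677,615.38.

R$677,615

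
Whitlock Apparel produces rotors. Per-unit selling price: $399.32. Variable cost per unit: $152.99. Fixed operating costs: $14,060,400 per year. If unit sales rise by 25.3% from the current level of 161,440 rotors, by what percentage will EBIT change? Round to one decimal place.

+39.1%

At 161,440 units, contribution = 161,440 × $246.33 = $39,767,515.20.
Operating income = contribution − fixed costs = $39,767,515.20 − $14,060,400 = $25,707,115.20.
DOL = contribution ÷ EBIT = $39,767,515.20 ÷ $25,707,115.20 = 1.5469.
%ΔEBIT = DOL × %ΔSales = 1.5469 × +25.3% = +39.1%.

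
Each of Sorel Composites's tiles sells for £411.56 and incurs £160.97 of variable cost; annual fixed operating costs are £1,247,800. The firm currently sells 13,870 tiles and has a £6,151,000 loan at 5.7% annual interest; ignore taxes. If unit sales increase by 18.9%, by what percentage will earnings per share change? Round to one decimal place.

At 13,870 units, contribution = 13,870 × £250.59 = £3,475,683.30.
Operating income = contribution − fixed costs = £3,475,683.30 − £1,247,800 = £2,227,883.30.
After interest of £350,607.00, pre-tax earnings = £1,877,276.30.
DCL = total CM / (EBIT − I) = £3,475,683.30 / £1,877,276.30 = 1.8515.
EPS therefore changes by 1.8515 × (+18.9%) = +35.0%.

+35.0%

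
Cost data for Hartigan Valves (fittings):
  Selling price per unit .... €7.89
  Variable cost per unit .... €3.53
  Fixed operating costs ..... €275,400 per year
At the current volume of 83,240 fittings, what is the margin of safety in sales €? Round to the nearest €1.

€158,391

Unit CM = price − variable cost = €7.89 − €3.53 = €4.36. Break-even units = €275,400 ÷ €4.36 = 63,165.14; break-even revenue = 63,165.14 × €7.89 = €498,372.94.
Current sales = 83,240 × €7.89 = €656,763.60.
Margin of safety = €656,763.60 − €498,372.94 = €158,391.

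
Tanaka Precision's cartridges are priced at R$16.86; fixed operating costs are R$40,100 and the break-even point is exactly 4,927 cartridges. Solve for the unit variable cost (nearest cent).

R$8.72

At break-even, FC = Q × (P − VC), so P − VC = R$40,100 ÷ 4,927 = R$8.1388.
Variable cost per unit = R$16.86 − R$8.1388 = R$8.72.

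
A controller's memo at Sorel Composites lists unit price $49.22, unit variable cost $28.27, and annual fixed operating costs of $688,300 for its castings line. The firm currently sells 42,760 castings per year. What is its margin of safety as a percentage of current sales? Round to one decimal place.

23.2%

Contribution margin per unit = $49.22 − $28.27 = $20.95. Break-even units = $688,300 ÷ $20.95 = 32,854.42; break-even revenue = 32,854.42 × $49.22 = $1,617,094.32.
Actual sales revenue = 42,760 × $49.22 = $2,104,647.20.
Margin of safety = ($2,104,647.20 − $1,617,094.32) ÷ $2,104,647.20 = 23.2%.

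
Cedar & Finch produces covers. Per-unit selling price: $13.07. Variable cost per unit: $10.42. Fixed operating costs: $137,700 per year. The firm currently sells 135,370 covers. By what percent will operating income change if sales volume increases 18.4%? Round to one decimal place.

+29.9%

At 135,370 units, contribution = 135,370 × $2.65 = $358,730.50.
Subtracting fixed costs: EBIT = $358,730.50 − $137,700 = $221,030.50.
So DOL = total CM / EBIT = $358,730.50 / $221,030.50 = 1.6230.
Operating income changes by 1.6230 × +18.4% = +29.9%.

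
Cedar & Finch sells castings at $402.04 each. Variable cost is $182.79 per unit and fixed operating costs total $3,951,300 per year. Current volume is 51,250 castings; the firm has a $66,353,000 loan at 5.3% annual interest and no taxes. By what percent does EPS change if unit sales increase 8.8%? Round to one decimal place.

+26.2%

At 51,250 units, contribution = 51,250 × $219.25 = $11,236,562.50.
Operating income = contribution − fixed costs = $11,236,562.50 − $3,951,300 = $7,285,262.50.
After interest of $3,516,709.00, pre-tax earnings = $3,768,553.50.
Degree of combined leverage = contribution ÷ (EBIT − I) = $11,236,562.50 ÷ $3,768,553.50 = 2.9817.
%ΔEPS = DCL × %ΔSales = 2.9817 × +8.8% = +26.2%.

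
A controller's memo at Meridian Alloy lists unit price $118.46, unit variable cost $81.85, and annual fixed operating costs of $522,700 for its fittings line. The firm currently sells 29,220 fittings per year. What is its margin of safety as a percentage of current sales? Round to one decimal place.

Each unit contributes $118.46 − $81.85 = $36.61. Break-even units = $522,700 ÷ $36.61 = 14,277.52; break-even revenue = 14,277.52 × $118.46 = $1,691,315.00.
Actual sales revenue = 29,220 × $118.46 = $3,461,401.20.
Margin of safety = ($3,461,401.20 − $1,691,315.00) ÷ $3,461,401.20 = 51.1%.

51.1%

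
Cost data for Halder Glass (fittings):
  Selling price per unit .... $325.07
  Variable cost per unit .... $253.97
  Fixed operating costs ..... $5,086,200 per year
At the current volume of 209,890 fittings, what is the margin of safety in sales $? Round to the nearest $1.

Contribution margin per unit = $325.07 − $253.97 = $71.10. Break-even units = $5,086,200 ÷ $71.10 = 71,535.86; break-even revenue = 71,535.86 × $325.07 = $23,254,163.63.
Actual sales revenue = 209,890 × $325.07 = $68,228,942.30.
Margin of safety = $68,228,942.30 − $23,254,163.63 = $44,974,779.

$44,974,779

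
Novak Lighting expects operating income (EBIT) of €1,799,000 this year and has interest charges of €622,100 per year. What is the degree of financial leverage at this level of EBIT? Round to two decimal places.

1.53

Annual interest charges come to €622,100.00.
Degree of financial leverage = EBIT / (EBIT − interest) = €1,799,000 / €1,176,900.00 = 1.5286.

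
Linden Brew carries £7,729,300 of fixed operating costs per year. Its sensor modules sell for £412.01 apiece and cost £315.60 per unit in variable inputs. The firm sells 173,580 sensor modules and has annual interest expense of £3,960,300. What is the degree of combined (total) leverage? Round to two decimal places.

3.32

Total contribution margin = 173,580 × £96.41 = £16,734,847.80.
Subtracting fixed costs: EBIT = £16,734,847.80 − £7,729,300 = £9,005,547.80. Interest = £3,960,300.00, so EBIT − I = £5,045,247.80.
DCL = contribution ÷ (EBIT − I) = £16,734,847.80 ÷ £5,045,247.80 = 3.3170.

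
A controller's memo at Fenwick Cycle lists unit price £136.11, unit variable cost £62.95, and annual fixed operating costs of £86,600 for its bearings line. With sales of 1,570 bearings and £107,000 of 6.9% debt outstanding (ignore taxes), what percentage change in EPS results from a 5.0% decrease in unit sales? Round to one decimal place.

-27.5%

Contribution at this volume is 1,570 × £73.16 = £114,861.20.
EBIT = £114,861.20 − £86,600 = £28,261.20.
Interest = £7,383.00, so EBIT − I = £20,878.20.
Degree of combined leverage = contribution ÷ (EBIT − I) = £114,861.20 ÷ £20,878.20 = 5.5015.
%ΔEPS = DCL × %ΔSales = 5.5015 × -5.0% = -27.5%.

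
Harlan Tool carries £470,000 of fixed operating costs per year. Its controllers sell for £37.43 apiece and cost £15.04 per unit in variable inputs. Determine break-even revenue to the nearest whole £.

Contribution margin per unit = £37.43 − £15.04 = £22.39, a CM ratio of £22.39 ÷ £37.43 = 0.5982.
Break-even revenue = fixed costs × price ÷ CM = £470,000 × £37.43 ÷ £22.39 = £785,712.

£785,712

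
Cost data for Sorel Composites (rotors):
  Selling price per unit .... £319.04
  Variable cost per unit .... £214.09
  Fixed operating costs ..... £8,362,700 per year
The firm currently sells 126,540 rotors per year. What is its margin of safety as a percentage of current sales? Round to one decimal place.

Unit CM = price − variable cost = £319.04 − £214.09 = £104.95. Break-even units = £8,362,700 ÷ £104.95 = 79,682.71; break-even revenue = 79,682.71 × £319.04 = £25,421,970.54.
Actual sales revenue = 126,540 × £319.04 = £40,371,321.60.
Margin of safety = (£40,371,321.60 − £25,421,970.54) ÷ £40,371,321.60 = 37.0%.

37.0%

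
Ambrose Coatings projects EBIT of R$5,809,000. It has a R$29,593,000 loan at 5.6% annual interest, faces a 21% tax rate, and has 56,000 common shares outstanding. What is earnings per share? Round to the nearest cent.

R$58.57

Pre-tax income = R$5,809,000 − R$1,657,208.00 = R$4,151,792.00.
Net income = R$4,151,792.00 × (1 − 0.21) = R$3,279,915.68.
EPS = R$3,279,915.68 ÷ 56,000 = R$58.57.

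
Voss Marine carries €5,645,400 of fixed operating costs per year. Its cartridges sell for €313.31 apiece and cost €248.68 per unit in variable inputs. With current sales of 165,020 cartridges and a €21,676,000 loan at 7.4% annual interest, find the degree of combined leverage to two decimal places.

3.12

Total contribution margin = 165,020 × €64.63 = €10,665,242.60.
Operating income = contribution − fixed costs = €10,665,242.60 − €5,645,400 = €5,019,842.60. Interest = €1,604,024.00, so EBIT − I = €3,415,818.60.
Degree of total leverage = total CM / (EBIT − interest) = €10,665,242.60 / €3,415,818.60 = 3.1223.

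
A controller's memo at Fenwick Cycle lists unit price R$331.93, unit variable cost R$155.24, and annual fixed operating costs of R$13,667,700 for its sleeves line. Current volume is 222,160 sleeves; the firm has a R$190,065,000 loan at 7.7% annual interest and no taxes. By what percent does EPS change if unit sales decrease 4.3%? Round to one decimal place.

Total contribution margin = 222,160 × R$176.69 = R$39,253,450.40.
EBIT = R$39,253,450.40 − R$13,667,700 = R$25,585,750.40.
Interest = R$14,635,005.00, so EBIT − I = R$10,950,745.40.
DCL = total CM / (EBIT − I) = R$39,253,450.40 / R$10,950,745.40 = 3.5845.
%ΔEPS = DCL × %ΔSales = 3.5845 × -4.3% = -15.4%.

-15.4%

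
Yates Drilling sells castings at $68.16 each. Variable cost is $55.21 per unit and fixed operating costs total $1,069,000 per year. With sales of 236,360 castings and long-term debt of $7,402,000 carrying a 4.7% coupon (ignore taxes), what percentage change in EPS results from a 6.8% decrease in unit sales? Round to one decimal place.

Contribution at this volume is 236,360 × $12.95 = $3,060,862.00.
Operating income = contribution − fixed costs = $3,060,862.00 − $1,069,000 = $1,991,862.00.
After interest of $347,894.00, pre-tax earnings = $1,643,968.00.
DCL = total CM / (EBIT − I) = $3,060,862.00 / $1,643,968.00 = 1.8619.
%ΔEPS = DCL × %ΔSales = 1.8619 × -6.8% = -12.7%.

-12.7%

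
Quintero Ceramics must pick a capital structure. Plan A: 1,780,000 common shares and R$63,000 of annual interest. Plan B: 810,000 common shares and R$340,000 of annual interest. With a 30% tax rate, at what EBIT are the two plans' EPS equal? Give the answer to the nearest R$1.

Set EPS_A = EPS_B: (EBIT − R$63,000)(1 − 0.30) ÷ 1,780,000 = (EBIT − R$340,000)(1 − 0.30) ÷ 810,000.
Cancelling (1 − t) and cross-multiplying: 810,000·(EBIT − 63,000) = 1,780,000·(EBIT − 340,000).
Solving, EBIT = (340,000·1,780,000 − 63,000·810,000) / (1,780,000 − 810,000) = 554,170,000,000 / 970,000 = 571,309.28.

R$571,309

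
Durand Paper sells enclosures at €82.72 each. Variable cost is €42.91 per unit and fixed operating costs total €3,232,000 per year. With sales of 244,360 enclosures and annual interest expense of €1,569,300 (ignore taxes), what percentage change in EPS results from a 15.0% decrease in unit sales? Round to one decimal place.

At 244,360 units, contribution = 244,360 × €39.81 = €9,727,971.60.
Subtracting fixed costs: EBIT = €9,727,971.60 − €3,232,000 = €6,495,971.60.
After interest of €1,569,300.00, pre-tax earnings = €4,926,671.60.
DCL = total CM / (EBIT − I) = €9,727,971.60 / €4,926,671.60 = 1.9746.
%ΔEPS = DCL × %ΔSales = 1.9746 × -15.0% = -29.6%.

-29.6%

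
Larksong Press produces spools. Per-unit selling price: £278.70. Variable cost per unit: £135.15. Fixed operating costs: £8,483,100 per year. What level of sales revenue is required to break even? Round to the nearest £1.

£16,469,801

CM per unit = £278.70 − £135.15 = £143.55; CM ratio = £143.55 / £278.70 = 0.5151.
Break-even sales = FC ÷ CM ratio = £8,483,100 × £278.70 / £143.55 = £16,469,801.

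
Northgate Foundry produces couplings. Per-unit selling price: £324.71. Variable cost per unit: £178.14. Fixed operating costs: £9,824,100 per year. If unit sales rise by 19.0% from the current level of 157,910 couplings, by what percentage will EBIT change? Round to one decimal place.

Total contribution margin = 157,910 × £146.57 = £23,144,868.70.
Operating income = contribution − fixed costs = £23,144,868.70 − £9,824,100 = £13,320,768.70.
DOL = contribution ÷ EBIT = £23,144,868.70 ÷ £13,320,768.70 = 1.7375.
%ΔEBIT = DOL × %ΔSales = 1.7375 × +19.0% = +33.0%.

+33.0%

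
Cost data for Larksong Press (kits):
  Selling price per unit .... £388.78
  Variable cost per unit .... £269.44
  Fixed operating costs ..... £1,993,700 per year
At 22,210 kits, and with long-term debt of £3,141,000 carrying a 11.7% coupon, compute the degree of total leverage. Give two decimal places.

9.16

At 22,210 units, contribution = 22,210 × £119.34 = £2,650,541.40.
Subtracting fixed costs: EBIT = £2,650,541.40 − £1,993,700 = £656,841.40. Interest = £367,497.00, so EBIT − I = £289,344.40.
DCL = contribution ÷ (EBIT − I) = £2,650,541.40 ÷ £289,344.40 = 9.1605.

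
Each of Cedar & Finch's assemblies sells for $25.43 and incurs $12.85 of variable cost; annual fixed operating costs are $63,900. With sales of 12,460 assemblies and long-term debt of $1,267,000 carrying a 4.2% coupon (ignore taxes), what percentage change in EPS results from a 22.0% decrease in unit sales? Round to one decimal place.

At 12,460 units, contribution = 12,460 × $12.58 = $156,746.80.
EBIT = $156,746.80 − $63,900 = $92,846.80.
Interest = $53,214.00, so EBIT − I = $39,632.80.
DCL = total CM / (EBIT − I) = $156,746.80 / $39,632.80 = 3.9550.
%ΔEPS = DCL × %ΔSales = 3.9550 × -22.0% = -87.0%.

-87.0%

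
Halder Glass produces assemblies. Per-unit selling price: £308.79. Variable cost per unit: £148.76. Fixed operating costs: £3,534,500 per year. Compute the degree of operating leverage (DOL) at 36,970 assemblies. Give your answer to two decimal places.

At 36,970 units, contribution = 36,970 × £160.03 = £5,916,309.10.
EBIT = £5,916,309.10 − £3,534,500 = £2,381,809.10.
DOL = contribution ÷ EBIT = £5,916,309.10 ÷ £2,381,809.10 = 2.4840.

2.48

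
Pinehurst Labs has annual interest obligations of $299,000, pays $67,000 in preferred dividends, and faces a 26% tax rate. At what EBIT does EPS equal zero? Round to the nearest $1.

$389,541

Grossing the preferred dividend up to pre-tax terms: $67,000 / (1 − 0.26) = $90,540.54.
EPS = 0 when EBIT covers interest plus the pre-tax preferred burden: $299,000 + $90,540.54 = $389,540.54.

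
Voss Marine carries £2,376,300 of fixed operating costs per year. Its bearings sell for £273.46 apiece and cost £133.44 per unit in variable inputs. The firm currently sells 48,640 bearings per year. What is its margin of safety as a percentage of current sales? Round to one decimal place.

65.1%

Contribution margin per unit = £273.46 − £133.44 = £140.02. Break-even units = £2,376,300 ÷ £140.02 = 16,971.15; break-even revenue = 16,971.15 × £273.46 = £4,640,929.85.
Current sales = 48,640 × £273.46 = £13,301,094.40.
Margin of safety = (£13,301,094.40 − £4,640,929.85) ÷ £13,301,094.40 = 65.1%.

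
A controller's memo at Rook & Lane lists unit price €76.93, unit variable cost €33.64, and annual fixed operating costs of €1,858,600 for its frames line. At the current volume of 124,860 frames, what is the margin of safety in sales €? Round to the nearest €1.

€6,302,590

Unit CM = price − variable cost = €76.93 − €33.64 = €43.29. Break-even units = €1,858,600 ÷ €43.29 = 42,933.70; break-even revenue = 42,933.70 × €76.93 = €3,302,889.77.
Actual sales revenue = 124,860 × €76.93 = €9,605,479.80.
Margin of safety = €9,605,479.80 − €3,302,889.77 = €6,302,590.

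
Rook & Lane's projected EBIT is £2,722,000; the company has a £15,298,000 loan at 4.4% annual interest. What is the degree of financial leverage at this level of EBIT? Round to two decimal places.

Annual interest charges come to £673,112.00.
DFL = EBIT ÷ (EBIT − I) = £2,722,000 ÷ (£2,722,000 − £673,112.00) = £2,722,000 ÷ £2,048,888.00 = 1.3285.

1.33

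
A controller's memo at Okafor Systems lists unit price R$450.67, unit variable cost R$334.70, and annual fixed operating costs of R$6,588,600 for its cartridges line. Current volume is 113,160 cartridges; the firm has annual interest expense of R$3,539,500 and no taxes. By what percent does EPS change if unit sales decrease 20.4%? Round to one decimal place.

Contribution at this volume is 113,160 × R$115.97 = R$13,123,165.20.
Subtracting fixed costs: EBIT = R$13,123,165.20 − R$6,588,600 = R$6,534,565.20.
Interest = R$3,539,500.00, so EBIT − I = R$2,995,065.20.
DCL = total CM / (EBIT − I) = R$13,123,165.20 / R$2,995,065.20 = 4.3816.
%ΔEPS = DCL × %ΔSales = 4.3816 × -20.4% = -89.4%.

-89.4%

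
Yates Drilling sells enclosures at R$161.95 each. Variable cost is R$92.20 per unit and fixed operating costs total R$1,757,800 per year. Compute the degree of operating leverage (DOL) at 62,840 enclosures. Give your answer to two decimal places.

Contribution at this volume is 62,840 × R$69.75 = R$4,383,090.00.
Operating income = contribution − fixed costs = R$4,383,090.00 − R$1,757,800 = R$2,625,290.00.
Degree of operating leverage = R$4,383,090.00 / R$2,625,290.00 = 1.6696.

1.67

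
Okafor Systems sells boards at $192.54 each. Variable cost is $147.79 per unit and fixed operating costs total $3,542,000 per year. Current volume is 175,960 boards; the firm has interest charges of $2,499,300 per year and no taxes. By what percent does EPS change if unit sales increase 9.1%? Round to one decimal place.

+39.1%

Total contribution margin = 175,960 × $44.75 = $7,874,210.00.
EBIT = $7,874,210.00 − $3,542,000 = $4,332,210.00.
Interest = $2,499,300.00, so EBIT − I = $1,832,910.00.
Degree of combined leverage = contribution ÷ (EBIT − I) = $7,874,210.00 ÷ $1,832,910.00 = 4.2960.
EPS therefore changes by 4.2960 × (+9.1%) = +39.1%.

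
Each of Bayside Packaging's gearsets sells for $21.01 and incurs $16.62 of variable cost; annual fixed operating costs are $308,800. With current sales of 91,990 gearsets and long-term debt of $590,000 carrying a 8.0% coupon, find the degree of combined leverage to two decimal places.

8.44

Contribution at this volume is 91,990 × $4.39 = $403,836.10.
Operating income = contribution − fixed costs = $403,836.10 − $308,800 = $95,036.10. Interest = $47,200.00, so EBIT − I = $47,836.10.
Degree of total leverage = total CM / (EBIT − interest) = $403,836.10 / $47,836.10 = 8.4421.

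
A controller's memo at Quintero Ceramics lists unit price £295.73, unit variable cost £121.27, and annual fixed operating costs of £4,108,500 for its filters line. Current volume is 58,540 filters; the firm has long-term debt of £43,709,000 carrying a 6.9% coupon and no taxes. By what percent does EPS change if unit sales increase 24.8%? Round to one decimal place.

+82.0%

Total contribution margin = 58,540 × £174.46 = £10,212,888.40.
EBIT = £10,212,888.40 − £4,108,500 = £6,104,388.40.
After interest of £3,015,921.00, pre-tax earnings = £3,088,467.40.
Degree of combined leverage = contribution ÷ (EBIT − I) = £10,212,888.40 ÷ £3,088,467.40 = 3.3068.
EPS therefore changes by 3.3068 × (+24.8%) = +82.0%.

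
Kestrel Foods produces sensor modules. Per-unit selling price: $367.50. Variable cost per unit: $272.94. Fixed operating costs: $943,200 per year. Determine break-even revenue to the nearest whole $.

$3,665,673

Contribution margin per unit = $367.50 − $272.94 = $94.56, a CM ratio of $94.56 ÷ $367.50 = 0.2573.
Break-even sales = FC ÷ CM ratio = $943,200 × $367.50 / $94.56 = $3,665,673.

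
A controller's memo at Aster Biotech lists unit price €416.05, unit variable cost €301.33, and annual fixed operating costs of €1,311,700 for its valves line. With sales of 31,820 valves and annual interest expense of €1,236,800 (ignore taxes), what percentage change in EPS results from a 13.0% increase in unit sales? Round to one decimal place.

Contribution at this volume is 31,820 × €114.72 = €3,650,390.40.
Subtracting fixed costs: EBIT = €3,650,390.40 − €1,311,700 = €2,338,690.40.
Interest = €1,236,800.00, so EBIT − I = €1,101,890.40.
Degree of combined leverage = contribution ÷ (EBIT − I) = €3,650,390.40 ÷ €1,101,890.40 = 3.3128.
EPS therefore changes by 3.3128 × (+13.0%) = +43.1%.

+43.1%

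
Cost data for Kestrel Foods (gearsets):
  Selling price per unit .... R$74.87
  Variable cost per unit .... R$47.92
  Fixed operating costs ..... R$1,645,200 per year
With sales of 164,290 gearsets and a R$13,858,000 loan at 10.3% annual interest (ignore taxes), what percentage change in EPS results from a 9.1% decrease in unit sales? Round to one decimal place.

-29.7%

Total contribution margin = 164,290 × R$26.95 = R$4,427,615.50.
Subtracting fixed costs: EBIT = R$4,427,615.50 − R$1,645,200 = R$2,782,415.50.
Interest = R$1,427,374.00, so EBIT − I = R$1,355,041.50.
Degree of combined leverage = contribution ÷ (EBIT − I) = R$4,427,615.50 ÷ R$1,355,041.50 = 3.2675.
EPS therefore changes by 3.2675 × (-9.1%) = -29.7%.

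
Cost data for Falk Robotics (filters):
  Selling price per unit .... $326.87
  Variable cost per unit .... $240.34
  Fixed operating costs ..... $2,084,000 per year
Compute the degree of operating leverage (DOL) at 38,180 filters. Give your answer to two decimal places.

2.71

Contribution at this volume is 38,180 × $86.53 = $3,303,715.40.
Subtracting fixed costs: EBIT = $3,303,715.40 − $2,084,000 = $1,219,715.40.
Degree of operating leverage = $3,303,715.40 / $1,219,715.40 = 2.7086.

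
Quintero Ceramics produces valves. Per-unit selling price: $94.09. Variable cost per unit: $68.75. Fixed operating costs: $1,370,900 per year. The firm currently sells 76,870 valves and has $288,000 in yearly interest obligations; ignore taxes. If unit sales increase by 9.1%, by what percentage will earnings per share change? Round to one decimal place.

+61.3%

Total contribution margin = 76,870 × $25.34 = $1,947,885.80.
EBIT = $1,947,885.80 − $1,370,900 = $576,985.80.
After interest of $288,000.00, pre-tax earnings = $288,985.80.
Degree of combined leverage = contribution ÷ (EBIT − I) = $1,947,885.80 ÷ $288,985.80 = 6.7404.
%ΔEPS = DCL × %ΔSales = 6.7404 × +9.1% = +61.3%.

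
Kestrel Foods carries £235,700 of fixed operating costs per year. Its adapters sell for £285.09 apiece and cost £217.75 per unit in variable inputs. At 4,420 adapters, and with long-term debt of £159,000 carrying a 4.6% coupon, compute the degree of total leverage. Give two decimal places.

5.45

At 4,420 units, contribution = 4,420 × £67.34 = £297,642.80.
Subtracting fixed costs: EBIT = £297,642.80 − £235,700 = £61,942.80. Interest = £7,314.00.
DOL = £297,642.80 ÷ £61,942.80 = 4.8051; DFL = £61,942.80 ÷ £54,628.80 = 1.1339.
Combined leverage = 4.8051 × 1.1339 = 5.4485.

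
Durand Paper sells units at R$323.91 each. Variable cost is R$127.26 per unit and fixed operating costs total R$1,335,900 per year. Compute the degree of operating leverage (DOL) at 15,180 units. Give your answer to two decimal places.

Contribution at this volume is 15,180 × R$196.65 = R$2,985,147.00.
Subtracting fixed costs: EBIT = R$2,985,147.00 − R$1,335,900 = R$1,649,247.00.
So DOL = total CM / EBIT = R$2,985,147.00 / R$1,649,247.00 = 1.8100.

1.81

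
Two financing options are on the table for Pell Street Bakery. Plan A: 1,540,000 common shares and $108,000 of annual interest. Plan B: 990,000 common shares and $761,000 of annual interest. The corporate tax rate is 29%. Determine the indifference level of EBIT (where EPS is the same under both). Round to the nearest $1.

At indifference, (EBIT − 108,000)(1 − t)/1,540,000 = (EBIT − 761,000)(1 − t)/990,000.
The (1 − t) factor cancels: (EBIT − 108,000) × 990,000 = (EBIT − 761,000) × 1,540,000.
EBIT × (1,540,000 − 990,000) = 761,000 × 1,540,000 − 108,000 × 990,000 = 1,065,020,000,000, so EBIT = 1,065,020,000,000 ÷ 550,000 = 1,936,400.00.

$1,936,400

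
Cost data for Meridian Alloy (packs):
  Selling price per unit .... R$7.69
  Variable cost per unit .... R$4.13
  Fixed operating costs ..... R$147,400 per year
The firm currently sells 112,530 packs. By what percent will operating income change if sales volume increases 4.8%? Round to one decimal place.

+7.6%

At 112,530 units, contribution = 112,530 × R$3.56 = R$400,606.80.
Subtracting fixed costs: EBIT = R$400,606.80 − R$147,400 = R$253,206.80.
DOL = contribution ÷ EBIT = R$400,606.80 ÷ R$253,206.80 = 1.5821.
Operating income changes by 1.5821 × +4.8% = +7.6%.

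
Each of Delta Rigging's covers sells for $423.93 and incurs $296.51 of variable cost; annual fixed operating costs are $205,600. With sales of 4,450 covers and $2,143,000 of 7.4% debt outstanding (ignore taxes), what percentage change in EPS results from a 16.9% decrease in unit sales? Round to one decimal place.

Contribution at this volume is 4,450 × $127.42 = $567,019.00.
Operating income = contribution − fixed costs = $567,019.00 − $205,600 = $361,419.00.
After interest of $158,582.00, pre-tax earnings = $202,837.00.
DCL = total CM / (EBIT − I) = $567,019.00 / $202,837.00 = 2.7954.
%ΔEPS = DCL × %ΔSales = 2.7954 × -16.9% = -47.2%.

-47.2%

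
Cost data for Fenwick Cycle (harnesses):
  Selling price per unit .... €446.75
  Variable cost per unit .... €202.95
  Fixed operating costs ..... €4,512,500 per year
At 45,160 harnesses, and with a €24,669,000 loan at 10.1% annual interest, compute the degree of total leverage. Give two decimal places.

At 45,160 units, contribution = 45,160 × €243.80 = €11,010,008.00.
Operating income = contribution − fixed costs = €11,010,008.00 − €4,512,500 = €6,497,508.00. Interest = €2,491,569.00.
DOL = €11,010,008.00 ÷ €6,497,508.00 = 1.6945; DFL = €6,497,508.00 ÷ €4,005,939.00 = 1.6220.
Combined leverage = 1.6945 × 1.6220 = 2.7485.

2.75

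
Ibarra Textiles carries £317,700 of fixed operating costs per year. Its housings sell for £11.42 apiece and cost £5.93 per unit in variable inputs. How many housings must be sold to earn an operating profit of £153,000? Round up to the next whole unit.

Each unit contributes £11.42 − £5.93 = £5.49.
Units = (FC + target) / CM = (£317,700 + £153,000) / £5.49 = 85,737.70, so 85,738 housings.

85,738 housings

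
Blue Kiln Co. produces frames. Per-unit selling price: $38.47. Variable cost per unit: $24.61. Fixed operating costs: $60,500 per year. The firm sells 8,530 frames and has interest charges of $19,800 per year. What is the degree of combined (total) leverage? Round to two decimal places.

At 8,530 units, contribution = 8,530 × $13.86 = $118,225.80.
Subtracting fixed costs: EBIT = $118,225.80 − $60,500 = $57,725.80. Interest = $19,800.00.
DOL = $118,225.80 ÷ $57,725.80 = 2.0481; DFL = $57,725.80 ÷ $37,925.80 = 1.5221.
DCL = DOL × DFL = 2.0481 × 1.5221 = 3.1174.

3.12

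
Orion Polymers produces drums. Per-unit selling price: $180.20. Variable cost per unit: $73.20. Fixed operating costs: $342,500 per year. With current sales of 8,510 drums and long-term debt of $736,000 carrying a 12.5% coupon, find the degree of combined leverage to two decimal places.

Total contribution margin = 8,510 × $107.00 = $910,570.00.
EBIT = $910,570.00 − $342,500 = $568,070.00. Interest = $92,000.00.
DOL = $910,570.00 ÷ $568,070.00 = 1.6029; DFL = $568,070.00 ÷ $476,070.00 = 1.1932.
Combined leverage = 1.6029 × 1.1932 = 1.9126.

1.91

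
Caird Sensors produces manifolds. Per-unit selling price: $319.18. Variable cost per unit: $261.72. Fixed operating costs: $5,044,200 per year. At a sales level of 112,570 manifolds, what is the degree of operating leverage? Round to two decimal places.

Contribution at this volume is 112,570 × $57.46 = $6,468,272.20.
Subtracting fixed costs: EBIT = $6,468,272.20 − $5,044,200 = $1,424,072.20.
So DOL = total CM / EBIT = $6,468,272.20 / $1,424,072.20 = 4.5421.

4.54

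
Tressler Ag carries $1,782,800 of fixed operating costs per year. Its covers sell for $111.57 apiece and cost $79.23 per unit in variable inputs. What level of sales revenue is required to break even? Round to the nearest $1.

Contribution margin per unit = $111.57 − $79.23 = $32.34, a CM ratio of $32.34 ÷ $111.57 = 0.2899.
Break-even revenue = fixed costs × price ÷ CM = $1,782,800 × $111.57 ÷ $32.34 = $6,150,495.

$6,150,495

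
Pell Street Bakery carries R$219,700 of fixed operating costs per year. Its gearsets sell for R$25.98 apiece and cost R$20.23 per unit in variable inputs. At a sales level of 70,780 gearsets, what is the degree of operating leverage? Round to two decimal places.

Total contribution margin = 70,780 × R$5.75 = R$406,985.00.
Operating income = contribution − fixed costs = R$406,985.00 − R$219,700 = R$187,285.00.
So DOL = total CM / EBIT = R$406,985.00 / R$187,285.00 = 2.1731.

2.17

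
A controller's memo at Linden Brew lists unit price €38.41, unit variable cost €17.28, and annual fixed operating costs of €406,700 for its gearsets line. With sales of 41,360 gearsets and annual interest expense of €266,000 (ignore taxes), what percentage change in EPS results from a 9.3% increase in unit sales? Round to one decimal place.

+40.4%

At 41,360 units, contribution = 41,360 × €21.13 = €873,936.80.
Subtracting fixed costs: EBIT = €873,936.80 − €406,700 = €467,236.80.
After interest of €266,000.00, pre-tax earnings = €201,236.80.
Degree of combined leverage = contribution ÷ (EBIT − I) = €873,936.80 ÷ €201,236.80 = 4.3428.
%ΔEPS = DCL × %ΔSales = 4.3428 × +9.3% = +40.4%.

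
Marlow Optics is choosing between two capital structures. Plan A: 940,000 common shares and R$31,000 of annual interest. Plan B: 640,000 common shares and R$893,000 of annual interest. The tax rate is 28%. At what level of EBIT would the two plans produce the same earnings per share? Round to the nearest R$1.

At indifference, (EBIT − 31,000)(1 − t)/940,000 = (EBIT − 893,000)(1 − t)/640,000.
The (1 − t) factor cancels: (EBIT − 31,000) × 640,000 = (EBIT − 893,000) × 940,000.
Solving, EBIT = (893,000·940,000 − 31,000·640,000) / (940,000 − 640,000) = 819,580,000,000 / 300,000 = 2,731,933.33.

R$2,731,933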